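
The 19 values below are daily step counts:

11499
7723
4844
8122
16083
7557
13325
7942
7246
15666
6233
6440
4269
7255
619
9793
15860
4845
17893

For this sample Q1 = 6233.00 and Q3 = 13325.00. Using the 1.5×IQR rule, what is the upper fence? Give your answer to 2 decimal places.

IQR = Q3 − Q1 = 13325.00 − 6233.00 = 7092.00.
Lower fence = Q1 − 1.5·IQR = 6233.00 − 10638.00 = -4405.00.
Upper fence = Q3 + 1.5·IQR = 13325.00 + 10638.00 = 23963.00.

23963.00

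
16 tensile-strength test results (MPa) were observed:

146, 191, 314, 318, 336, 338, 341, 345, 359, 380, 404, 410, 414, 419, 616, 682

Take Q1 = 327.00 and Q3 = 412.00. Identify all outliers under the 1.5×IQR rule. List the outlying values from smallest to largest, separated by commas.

IQR = Q3 − Q1 = 412.00 − 327.00 = 85.00.
Lower fence = Q1 − 1.5·IQR = 327.00 − 127.50 = 199.50.
Upper fence = Q3 + 1.5·IQR = 412.00 + 127.50 = 539.50.
146 < 199.50 → outlier.
191 < 199.50 → outlier.
616 > 539.50 → outlier.
682 > 539.50 → outlier.
All remaining values lie within [199.50, 539.50].

146, 191, 616, 682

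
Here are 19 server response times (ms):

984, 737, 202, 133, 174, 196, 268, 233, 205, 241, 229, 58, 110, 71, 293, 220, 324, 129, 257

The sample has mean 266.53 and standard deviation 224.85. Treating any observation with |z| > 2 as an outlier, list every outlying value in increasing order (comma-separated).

Cutoffs at x̄ ± 2s: 266.53 ± 2·224.85 = [-183.17, 716.23].
737: z = 2.09, |z| > 2 → outlier.
984: z = 3.19, |z| > 2 → outlier.
Every other value lies within [-183.17, 716.23].

737, 984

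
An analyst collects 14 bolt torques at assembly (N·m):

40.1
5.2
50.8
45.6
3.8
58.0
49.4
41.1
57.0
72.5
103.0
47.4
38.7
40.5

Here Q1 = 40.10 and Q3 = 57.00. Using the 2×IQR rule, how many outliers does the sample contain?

IQR = 16.90; fences at 40.10 − 33.80 = 6.30 and 57.00 + 33.80 = 90.80.
Outside the cutoffs: 3.8, 5.2, 103.0.

3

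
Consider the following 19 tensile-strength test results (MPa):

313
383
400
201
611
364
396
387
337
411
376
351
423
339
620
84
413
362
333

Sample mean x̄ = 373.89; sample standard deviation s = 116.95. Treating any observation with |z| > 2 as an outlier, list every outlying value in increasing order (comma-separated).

84, 611, 620

Cutoffs at x̄ ± 2s: 373.89 ± 2·116.95 = [139.99, 607.79].
84: z = -2.48, |z| > 2 → outlier.
611: z = 2.03, |z| > 2 → outlier.
620: z = 2.10, |z| > 2 → outlier.
Every other value lies within [139.99, 607.79].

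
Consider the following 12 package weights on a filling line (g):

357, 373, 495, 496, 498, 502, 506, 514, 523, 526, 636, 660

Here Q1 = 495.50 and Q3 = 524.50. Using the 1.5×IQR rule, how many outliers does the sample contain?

IQR = 29.00; fences at 495.50 − 43.50 = 452.00 and 524.50 + 43.50 = 568.00.
Outside the cutoffs: 357, 373, 636, 660.

4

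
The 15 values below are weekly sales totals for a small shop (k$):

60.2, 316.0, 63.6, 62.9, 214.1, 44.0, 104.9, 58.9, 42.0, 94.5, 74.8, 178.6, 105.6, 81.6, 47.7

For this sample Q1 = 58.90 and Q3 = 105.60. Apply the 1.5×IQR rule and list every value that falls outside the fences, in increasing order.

178.6, 214.1, 316.0

IQR = Q3 − Q1 = 105.60 − 58.90 = 46.70.
Lower fence = Q1 − 1.5·IQR = 58.90 − 70.05 = -11.15.
Upper fence = Q3 + 1.5·IQR = 105.60 + 70.05 = 175.65.
178.6 > 175.65 → outlier.
214.1 > 175.65 → outlier.
316.0 > 175.65 → outlier.
All remaining values lie within [-11.15, 175.65].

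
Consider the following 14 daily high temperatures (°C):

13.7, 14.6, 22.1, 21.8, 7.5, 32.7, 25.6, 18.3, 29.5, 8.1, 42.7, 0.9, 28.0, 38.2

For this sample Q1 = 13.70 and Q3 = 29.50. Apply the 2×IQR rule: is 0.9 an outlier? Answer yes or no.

IQR = Q3 − Q1 = 29.50 − 13.70 = 15.80.
Lower fence = Q1 − 2·IQR = 13.70 − 31.60 = -17.90.
Upper fence = Q3 + 2·IQR = 29.50 + 31.60 = 61.10.
0.9 lies within [-17.90, 61.10].

no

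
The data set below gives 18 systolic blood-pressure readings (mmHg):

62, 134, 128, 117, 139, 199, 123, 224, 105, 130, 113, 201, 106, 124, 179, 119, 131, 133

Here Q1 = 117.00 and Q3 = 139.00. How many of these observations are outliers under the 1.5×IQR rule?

5

IQR = 22.00; fences at 117.00 − 33.00 = 84.00 and 139.00 + 33.00 = 172.00.
Outside the cutoffs: 62, 179, 199, 201, 224.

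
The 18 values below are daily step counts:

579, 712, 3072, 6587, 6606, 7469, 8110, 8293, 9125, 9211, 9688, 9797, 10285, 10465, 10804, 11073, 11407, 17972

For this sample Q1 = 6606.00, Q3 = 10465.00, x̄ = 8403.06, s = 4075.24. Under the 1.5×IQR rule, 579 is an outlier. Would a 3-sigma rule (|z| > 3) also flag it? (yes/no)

no

z = (579 − 8403.06) / 4075.24 = -1.92.
|z| = 1.92 ≤ 3.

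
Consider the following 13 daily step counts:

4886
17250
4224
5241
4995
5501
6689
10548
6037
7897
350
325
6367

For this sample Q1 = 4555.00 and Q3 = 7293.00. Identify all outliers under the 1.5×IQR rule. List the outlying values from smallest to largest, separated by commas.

IQR = Q3 − Q1 = 7293.00 − 4555.00 = 2738.00.
Lower fence = Q1 − 1.5·IQR = 4555.00 − 4107.00 = 448.00.
Upper fence = Q3 + 1.5·IQR = 7293.00 + 4107.00 = 11400.00.
325 < 448.00 → outlier.
350 < 448.00 → outlier.
17250 > 11400.00 → outlier.
All remaining values lie within [448.00, 11400.00].

325, 350, 17250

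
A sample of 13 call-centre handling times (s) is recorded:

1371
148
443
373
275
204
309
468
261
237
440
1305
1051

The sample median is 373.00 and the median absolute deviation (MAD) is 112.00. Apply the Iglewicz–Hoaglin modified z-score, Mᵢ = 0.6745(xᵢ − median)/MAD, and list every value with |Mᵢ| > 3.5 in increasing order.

|Mᵢ| > 3.5 ⇔ |xᵢ − 373.00| > 3.5·112.00/0.6745 = 581.17.
So outliers lie outside [-208.17, 954.17].
1051: M = 4.08 → outlier.
1305: M = 5.61 → outlier.
1371: M = 6.01 → outlier.

1051, 1305, 1371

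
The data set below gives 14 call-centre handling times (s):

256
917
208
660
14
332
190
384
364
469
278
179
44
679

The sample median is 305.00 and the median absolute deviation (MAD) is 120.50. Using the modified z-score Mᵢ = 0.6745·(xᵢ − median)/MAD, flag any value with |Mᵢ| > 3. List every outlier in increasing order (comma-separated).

|Mᵢ| > 3 ⇔ |xᵢ − 305.00| > 3·120.50/0.6745 = 535.95.
So outliers lie outside [-230.95, 840.95].
917: M = 3.43 → outlier.

917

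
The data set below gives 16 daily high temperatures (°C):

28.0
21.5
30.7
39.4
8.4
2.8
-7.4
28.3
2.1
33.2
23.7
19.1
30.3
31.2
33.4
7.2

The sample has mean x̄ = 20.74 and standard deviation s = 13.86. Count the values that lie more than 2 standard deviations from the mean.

1

Cutoffs: x̄ ± 2s = [-6.98, 48.46].
Outside the cutoffs: -7.4.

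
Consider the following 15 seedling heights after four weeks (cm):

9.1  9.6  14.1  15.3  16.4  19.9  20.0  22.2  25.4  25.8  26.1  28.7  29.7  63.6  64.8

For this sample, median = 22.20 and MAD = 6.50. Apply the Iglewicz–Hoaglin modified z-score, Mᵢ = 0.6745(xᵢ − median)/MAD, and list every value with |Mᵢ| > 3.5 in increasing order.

63.6, 64.8

|Mᵢ| > 3.5 ⇔ |xᵢ − 22.20| > 3.5·6.50/0.6745 = 33.73.
So outliers lie outside [-11.53, 55.93].
63.6: M = 4.30 → outlier.
64.8: M = 4.42 → outlier.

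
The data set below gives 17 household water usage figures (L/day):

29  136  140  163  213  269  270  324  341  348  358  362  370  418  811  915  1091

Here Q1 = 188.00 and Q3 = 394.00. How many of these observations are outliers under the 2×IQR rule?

3

IQR = 206.00; fences at 188.00 − 412.00 = -224.00 and 394.00 + 412.00 = 806.00.
Outside the cutoffs: 811, 915, 1091.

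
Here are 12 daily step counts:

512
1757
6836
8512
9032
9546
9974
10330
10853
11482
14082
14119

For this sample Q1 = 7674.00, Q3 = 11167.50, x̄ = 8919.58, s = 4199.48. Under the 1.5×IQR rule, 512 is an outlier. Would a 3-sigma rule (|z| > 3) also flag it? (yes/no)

no

z = (512 − 8919.58) / 4199.48 = -2.00.
|z| = 2.00 ≤ 3.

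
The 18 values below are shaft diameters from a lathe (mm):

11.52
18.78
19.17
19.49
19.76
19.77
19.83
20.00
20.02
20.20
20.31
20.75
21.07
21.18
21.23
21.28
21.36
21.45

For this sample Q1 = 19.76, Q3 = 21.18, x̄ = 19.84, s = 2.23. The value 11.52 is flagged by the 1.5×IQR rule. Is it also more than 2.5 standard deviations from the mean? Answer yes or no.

z = (11.52 − 19.84) / 2.23 = -3.73.
|z| = 3.73 > 2.5.

yes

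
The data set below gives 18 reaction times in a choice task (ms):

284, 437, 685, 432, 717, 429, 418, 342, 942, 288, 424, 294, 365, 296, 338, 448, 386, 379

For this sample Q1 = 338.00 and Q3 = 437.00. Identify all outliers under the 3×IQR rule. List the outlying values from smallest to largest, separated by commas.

942

IQR = Q3 − Q1 = 437.00 − 338.00 = 99.00.
Lower fence = Q1 − 3·IQR = 338.00 − 297.00 = 41.00.
Upper fence = Q3 + 3·IQR = 437.00 + 297.00 = 734.00.
942 > 734.00 → outlier.
All remaining values lie within [41.00, 734.00].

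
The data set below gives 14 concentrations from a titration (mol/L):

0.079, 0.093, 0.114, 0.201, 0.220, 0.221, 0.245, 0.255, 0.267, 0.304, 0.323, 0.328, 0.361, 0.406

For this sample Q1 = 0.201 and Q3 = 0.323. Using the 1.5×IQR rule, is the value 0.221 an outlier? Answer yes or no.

no

IQR = Q3 − Q1 = 0.323 − 0.201 = 0.122.
Lower fence = Q1 − 1.5·IQR = 0.201 − 0.183 = 0.018.
Upper fence = Q3 + 1.5·IQR = 0.323 + 0.183 = 0.506.
0.221 lies within [0.018, 0.506].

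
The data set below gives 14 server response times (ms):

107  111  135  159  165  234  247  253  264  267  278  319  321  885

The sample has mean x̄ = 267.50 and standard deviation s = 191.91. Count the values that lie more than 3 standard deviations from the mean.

1

Cutoffs: x̄ ± 3s = [-308.23, 843.23].
Outside the cutoffs: 885.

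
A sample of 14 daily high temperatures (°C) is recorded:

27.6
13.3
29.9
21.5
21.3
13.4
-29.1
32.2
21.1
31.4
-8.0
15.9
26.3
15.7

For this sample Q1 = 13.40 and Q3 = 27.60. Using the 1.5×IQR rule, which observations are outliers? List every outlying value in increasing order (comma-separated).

-29.1, -8.0

IQR = Q3 − Q1 = 27.60 − 13.40 = 14.20.
Lower fence = Q1 − 1.5·IQR = 13.40 − 21.30 = -7.90.
Upper fence = Q3 + 1.5·IQR = 27.60 + 21.30 = 48.90.
-29.1 < -7.90 → outlier.
-8.0 < -7.90 → outlier.
All remaining values lie within [-7.90, 48.90].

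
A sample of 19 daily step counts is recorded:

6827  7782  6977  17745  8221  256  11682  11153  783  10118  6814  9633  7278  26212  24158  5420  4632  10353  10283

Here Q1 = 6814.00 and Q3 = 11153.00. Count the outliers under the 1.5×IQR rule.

4

IQR = 4339.00; fences at 6814.00 − 6508.50 = 305.50 and 11153.00 + 6508.50 = 17661.50.
Outside the cutoffs: 256, 17745, 24158, 26212.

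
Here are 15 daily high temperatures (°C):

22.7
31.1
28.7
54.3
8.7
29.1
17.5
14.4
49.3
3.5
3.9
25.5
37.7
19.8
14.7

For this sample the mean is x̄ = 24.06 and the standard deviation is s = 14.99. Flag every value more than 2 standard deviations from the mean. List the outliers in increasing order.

Cutoffs at x̄ ± 2s: 24.06 ± 2·14.99 = [-5.92, 54.04].
54.3: z = 2.02, |z| > 2 → outlier.
Every other value lies within [-5.92, 54.04].

54.3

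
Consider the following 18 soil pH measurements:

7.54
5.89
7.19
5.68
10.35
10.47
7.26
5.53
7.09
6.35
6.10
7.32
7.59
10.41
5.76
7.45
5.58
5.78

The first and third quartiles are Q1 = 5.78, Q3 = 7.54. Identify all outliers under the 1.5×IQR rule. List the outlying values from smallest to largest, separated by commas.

10.35, 10.41, 10.47

IQR = Q3 − Q1 = 7.54 − 5.78 = 1.76.
Lower fence = Q1 − 1.5·IQR = 5.78 − 2.64 = 3.14.
Upper fence = Q3 + 1.5·IQR = 7.54 + 2.64 = 10.18.
10.35 > 10.18 → outlier.
10.41 > 10.18 → outlier.
10.47 > 10.18 → outlier.
All remaining values lie within [3.14, 10.18].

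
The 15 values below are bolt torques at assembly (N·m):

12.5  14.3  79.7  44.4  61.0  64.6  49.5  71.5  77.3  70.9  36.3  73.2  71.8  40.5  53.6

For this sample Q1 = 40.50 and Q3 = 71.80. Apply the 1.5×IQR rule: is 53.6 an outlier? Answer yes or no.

IQR = Q3 − Q1 = 71.80 − 40.50 = 31.30.
Lower fence = Q1 − 1.5·IQR = 40.50 − 46.95 = -6.45.
Upper fence = Q3 + 1.5·IQR = 71.80 + 46.95 = 118.75.
53.6 lies within [-6.45, 118.75].

no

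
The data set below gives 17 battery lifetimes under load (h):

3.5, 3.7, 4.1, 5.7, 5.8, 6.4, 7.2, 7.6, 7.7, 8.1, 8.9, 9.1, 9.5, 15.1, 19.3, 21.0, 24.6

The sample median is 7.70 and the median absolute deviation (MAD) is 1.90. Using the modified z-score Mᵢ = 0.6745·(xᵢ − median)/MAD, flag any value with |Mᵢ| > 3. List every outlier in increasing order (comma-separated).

19.3, 21.0, 24.6

|Mᵢ| > 3 ⇔ |xᵢ − 7.70| > 3·1.90/0.6745 = 8.45.
So outliers lie outside [-0.75, 16.15].
19.3: M = 4.12 → outlier.
21.0: M = 4.72 → outlier.
24.6: M = 6.00 → outlier.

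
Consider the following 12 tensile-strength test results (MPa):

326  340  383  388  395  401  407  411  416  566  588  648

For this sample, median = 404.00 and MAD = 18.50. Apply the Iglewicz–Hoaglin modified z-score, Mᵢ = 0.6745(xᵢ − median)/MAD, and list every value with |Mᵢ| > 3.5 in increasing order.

|Mᵢ| > 3.5 ⇔ |xᵢ − 404.00| > 3.5·18.50/0.6745 = 96.00.
So outliers lie outside [308.00, 500.00].
566: M = 5.91 → outlier.
588: M = 6.71 → outlier.
648: M = 8.90 → outlier.

566, 588, 648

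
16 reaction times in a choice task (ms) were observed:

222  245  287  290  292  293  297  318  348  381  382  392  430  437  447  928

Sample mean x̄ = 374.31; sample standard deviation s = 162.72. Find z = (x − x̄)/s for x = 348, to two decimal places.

-0.16

z = (348 − 374.31) / 162.72 = -0.16.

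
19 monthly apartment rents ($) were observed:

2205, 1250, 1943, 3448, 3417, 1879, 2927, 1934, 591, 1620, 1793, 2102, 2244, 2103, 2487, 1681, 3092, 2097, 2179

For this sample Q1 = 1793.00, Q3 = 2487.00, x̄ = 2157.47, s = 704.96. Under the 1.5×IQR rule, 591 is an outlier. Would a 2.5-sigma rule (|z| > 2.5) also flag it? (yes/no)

z = (591 − 2157.47) / 704.96 = -2.22.
|z| = 2.22 ≤ 2.5.

no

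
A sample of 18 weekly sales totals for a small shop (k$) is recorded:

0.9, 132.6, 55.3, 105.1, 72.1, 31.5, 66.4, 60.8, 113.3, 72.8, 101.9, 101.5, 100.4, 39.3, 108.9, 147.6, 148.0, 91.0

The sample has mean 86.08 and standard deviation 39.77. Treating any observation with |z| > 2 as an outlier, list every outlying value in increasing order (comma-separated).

Cutoffs at x̄ ± 2s: 86.08 ± 2·39.77 = [6.54, 165.62].
0.9: z = -2.14, |z| > 2 → outlier.
Every other value lies within [6.54, 165.62].

0.9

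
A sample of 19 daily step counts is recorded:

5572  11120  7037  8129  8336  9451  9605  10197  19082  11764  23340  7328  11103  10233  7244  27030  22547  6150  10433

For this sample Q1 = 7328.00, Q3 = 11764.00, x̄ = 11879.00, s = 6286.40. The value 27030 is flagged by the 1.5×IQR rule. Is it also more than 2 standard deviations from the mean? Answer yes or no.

yes

z = (27030 − 11879.00) / 6286.40 = 2.41.
|z| = 2.41 > 2.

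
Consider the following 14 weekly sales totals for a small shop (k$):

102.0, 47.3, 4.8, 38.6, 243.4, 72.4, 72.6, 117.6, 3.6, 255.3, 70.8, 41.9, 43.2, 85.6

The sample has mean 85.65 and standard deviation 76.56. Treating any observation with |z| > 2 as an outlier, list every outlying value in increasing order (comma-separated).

243.4, 255.3

Cutoffs at x̄ ± 2s: 85.65 ± 2·76.56 = [-67.47, 238.77].
243.4: z = 2.06, |z| > 2 → outlier.
255.3: z = 2.22, |z| > 2 → outlier.
Every other value lies within [-67.47, 238.77].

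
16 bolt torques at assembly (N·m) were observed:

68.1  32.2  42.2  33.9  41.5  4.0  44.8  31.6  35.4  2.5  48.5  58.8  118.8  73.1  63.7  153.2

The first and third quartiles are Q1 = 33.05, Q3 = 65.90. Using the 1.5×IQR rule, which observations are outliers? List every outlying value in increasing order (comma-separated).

118.8, 153.2

IQR = Q3 − Q1 = 65.90 − 33.05 = 32.85.
Lower fence = Q1 − 1.5·IQR = 33.05 − 49.275 = -16.225.
Upper fence = Q3 + 1.5·IQR = 65.90 + 49.275 = 115.175.
118.8 > 115.175 → outlier.
153.2 > 115.175 → outlier.
All remaining values lie within [-16.225, 115.175].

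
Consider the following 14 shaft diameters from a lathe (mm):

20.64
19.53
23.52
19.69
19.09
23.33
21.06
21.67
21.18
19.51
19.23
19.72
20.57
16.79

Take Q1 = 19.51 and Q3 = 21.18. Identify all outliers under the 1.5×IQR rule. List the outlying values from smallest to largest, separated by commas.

IQR = Q3 − Q1 = 21.18 − 19.51 = 1.67.
Lower fence = Q1 − 1.5·IQR = 19.51 − 2.505 = 17.005.
Upper fence = Q3 + 1.5·IQR = 21.18 + 2.505 = 23.685.
16.79 < 17.005 → outlier.
All remaining values lie within [17.005, 23.685].

16.79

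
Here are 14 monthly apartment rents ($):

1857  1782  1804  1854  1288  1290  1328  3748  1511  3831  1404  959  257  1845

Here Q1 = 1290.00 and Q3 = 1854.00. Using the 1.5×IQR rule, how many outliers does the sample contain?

3

IQR = 564.00; fences at 1290.00 − 846.00 = 444.00 and 1854.00 + 846.00 = 2700.00.
Outside the cutoffs: 257, 3748, 3831.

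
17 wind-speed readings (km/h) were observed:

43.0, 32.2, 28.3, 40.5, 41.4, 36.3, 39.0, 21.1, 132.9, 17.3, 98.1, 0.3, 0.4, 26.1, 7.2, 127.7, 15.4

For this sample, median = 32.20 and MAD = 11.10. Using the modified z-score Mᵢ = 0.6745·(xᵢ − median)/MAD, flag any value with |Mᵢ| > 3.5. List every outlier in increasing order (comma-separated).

|Mᵢ| > 3.5 ⇔ |xᵢ − 32.20| > 3.5·11.10/0.6745 = 57.60.
So outliers lie outside [-25.40, 89.80].
98.1: M = 4.00 → outlier.
127.7: M = 5.80 → outlier.
132.9: M = 6.12 → outlier.

98.1, 127.7, 132.9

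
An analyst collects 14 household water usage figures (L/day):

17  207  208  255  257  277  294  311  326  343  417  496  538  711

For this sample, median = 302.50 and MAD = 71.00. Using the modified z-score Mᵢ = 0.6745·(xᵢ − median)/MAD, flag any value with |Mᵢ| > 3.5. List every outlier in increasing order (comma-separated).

|Mᵢ| > 3.5 ⇔ |xᵢ − 302.50| > 3.5·71.00/0.6745 = 368.42.
So outliers lie outside [-65.92, 670.92].
711: M = 3.88 → outlier.

711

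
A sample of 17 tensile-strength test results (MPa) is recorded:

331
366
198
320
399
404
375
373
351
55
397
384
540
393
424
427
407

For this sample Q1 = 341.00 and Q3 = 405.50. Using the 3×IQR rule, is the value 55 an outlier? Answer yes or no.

IQR = Q3 − Q1 = 405.50 − 341.00 = 64.50.
Lower fence = Q1 − 3·IQR = 341.00 − 193.50 = 147.50.
Upper fence = Q3 + 3·IQR = 405.50 + 193.50 = 599.00.
55 lies below the lower fence.

yes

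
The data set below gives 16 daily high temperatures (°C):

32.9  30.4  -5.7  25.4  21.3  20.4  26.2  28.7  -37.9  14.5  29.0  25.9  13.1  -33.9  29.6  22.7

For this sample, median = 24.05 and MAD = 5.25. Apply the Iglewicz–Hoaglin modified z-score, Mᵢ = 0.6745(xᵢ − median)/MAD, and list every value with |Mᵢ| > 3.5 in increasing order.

-37.9, -33.9, -5.7

|Mᵢ| > 3.5 ⇔ |xᵢ − 24.05| > 3.5·5.25/0.6745 = 27.24.
So outliers lie outside [-3.19, 51.29].
-37.9: M = -7.96 → outlier.
-33.9: M = -7.45 → outlier.
-5.7: M = -3.82 → outlier.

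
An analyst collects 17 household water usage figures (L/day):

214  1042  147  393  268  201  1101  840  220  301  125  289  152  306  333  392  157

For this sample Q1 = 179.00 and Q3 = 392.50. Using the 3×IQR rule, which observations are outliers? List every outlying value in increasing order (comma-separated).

IQR = Q3 − Q1 = 392.50 − 179.00 = 213.50.
Lower fence = Q1 − 3·IQR = 179.00 − 640.50 = -461.50.
Upper fence = Q3 + 3·IQR = 392.50 + 640.50 = 1033.00.
1042 > 1033.00 → outlier.
1101 > 1033.00 → outlier.
All remaining values lie within [-461.50, 1033.00].

1042, 1101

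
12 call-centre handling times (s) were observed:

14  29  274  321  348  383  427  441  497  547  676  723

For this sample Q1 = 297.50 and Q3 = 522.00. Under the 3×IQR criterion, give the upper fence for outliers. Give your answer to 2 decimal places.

1195.50

IQR = Q3 − Q1 = 522.00 − 297.50 = 224.50.
Lower fence = Q1 − 3·IQR = 297.50 − 673.50 = -376.00.
Upper fence = Q3 + 3·IQR = 522.00 + 673.50 = 1195.50.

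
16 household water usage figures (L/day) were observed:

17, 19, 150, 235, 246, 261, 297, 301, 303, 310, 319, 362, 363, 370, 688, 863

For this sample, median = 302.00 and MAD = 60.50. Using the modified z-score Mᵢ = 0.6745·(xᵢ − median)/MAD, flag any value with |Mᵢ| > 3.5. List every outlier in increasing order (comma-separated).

|Mᵢ| > 3.5 ⇔ |xᵢ − 302.00| > 3.5·60.50/0.6745 = 313.94.
So outliers lie outside [-11.94, 615.94].
688: M = 4.30 → outlier.
863: M = 6.25 → outlier.

688, 863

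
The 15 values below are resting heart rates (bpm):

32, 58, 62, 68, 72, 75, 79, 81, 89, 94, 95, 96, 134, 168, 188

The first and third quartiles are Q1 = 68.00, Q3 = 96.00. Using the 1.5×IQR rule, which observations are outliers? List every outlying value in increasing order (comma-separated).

168, 188

IQR = Q3 − Q1 = 96.00 − 68.00 = 28.00.
Lower fence = Q1 − 1.5·IQR = 68.00 − 42.00 = 26.00.
Upper fence = Q3 + 1.5·IQR = 96.00 + 42.00 = 138.00.
168 > 138.00 → outlier.
188 > 138.00 → outlier.
All remaining values lie within [26.00, 138.00].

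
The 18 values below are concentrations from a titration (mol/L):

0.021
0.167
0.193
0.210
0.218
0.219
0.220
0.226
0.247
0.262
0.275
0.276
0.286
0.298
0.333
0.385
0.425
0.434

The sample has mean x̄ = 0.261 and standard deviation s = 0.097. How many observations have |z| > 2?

1

Cutoffs: x̄ ± 2s = [0.067, 0.455].
Outside the cutoffs: 0.021.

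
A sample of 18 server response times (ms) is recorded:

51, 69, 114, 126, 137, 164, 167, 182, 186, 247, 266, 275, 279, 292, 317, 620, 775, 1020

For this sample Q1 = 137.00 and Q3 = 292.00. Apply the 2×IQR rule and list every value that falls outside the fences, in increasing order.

620, 775, 1020

IQR = Q3 − Q1 = 292.00 − 137.00 = 155.00.
Lower fence = Q1 − 2·IQR = 137.00 − 310.00 = -173.00.
Upper fence = Q3 + 2·IQR = 292.00 + 310.00 = 602.00.
620 > 602.00 → outlier.
775 > 602.00 → outlier.
1020 > 602.00 → outlier.
All remaining values lie within [-173.00, 602.00].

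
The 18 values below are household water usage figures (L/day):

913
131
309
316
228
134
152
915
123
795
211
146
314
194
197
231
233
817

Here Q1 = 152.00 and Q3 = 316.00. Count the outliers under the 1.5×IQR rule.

IQR = 164.00; fences at 152.00 − 246.00 = -94.00 and 316.00 + 246.00 = 562.00.
Outside the cutoffs: 795, 817, 913, 915.

4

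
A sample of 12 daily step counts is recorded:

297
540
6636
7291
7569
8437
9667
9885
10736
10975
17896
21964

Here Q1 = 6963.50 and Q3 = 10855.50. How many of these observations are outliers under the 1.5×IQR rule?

IQR = 3892.00; fences at 6963.50 − 5838.00 = 1125.50 and 10855.50 + 5838.00 = 16693.50.
Outside the cutoffs: 297, 540, 17896, 21964.

4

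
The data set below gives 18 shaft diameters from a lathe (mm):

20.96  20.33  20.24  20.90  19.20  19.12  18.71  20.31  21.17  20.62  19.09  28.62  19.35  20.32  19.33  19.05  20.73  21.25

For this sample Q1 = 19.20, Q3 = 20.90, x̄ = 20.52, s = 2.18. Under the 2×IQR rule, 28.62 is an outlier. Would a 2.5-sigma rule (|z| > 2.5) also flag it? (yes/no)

yes

z = (28.62 − 20.52) / 2.18 = 3.72.
|z| = 3.72 > 2.5.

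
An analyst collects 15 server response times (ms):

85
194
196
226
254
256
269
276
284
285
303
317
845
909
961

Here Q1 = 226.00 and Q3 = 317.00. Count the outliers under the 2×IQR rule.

3

IQR = 91.00; fences at 226.00 − 182.00 = 44.00 and 317.00 + 182.00 = 499.00.
Outside the cutoffs: 845, 909, 961.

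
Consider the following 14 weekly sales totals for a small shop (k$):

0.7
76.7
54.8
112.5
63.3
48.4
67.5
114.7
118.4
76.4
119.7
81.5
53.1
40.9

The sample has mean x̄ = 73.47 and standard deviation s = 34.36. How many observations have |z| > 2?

1

Cutoffs: x̄ ± 2s = [4.75, 142.19].
Outside the cutoffs: 0.7.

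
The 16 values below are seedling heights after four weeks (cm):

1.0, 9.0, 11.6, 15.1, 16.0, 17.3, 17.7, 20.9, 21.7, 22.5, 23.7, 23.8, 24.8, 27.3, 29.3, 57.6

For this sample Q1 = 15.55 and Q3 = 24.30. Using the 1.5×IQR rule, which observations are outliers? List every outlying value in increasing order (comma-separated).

IQR = Q3 − Q1 = 24.30 − 15.55 = 8.75.
Lower fence = Q1 − 1.5·IQR = 15.55 − 13.125 = 2.425.
Upper fence = Q3 + 1.5·IQR = 24.30 + 13.125 = 37.425.
1.0 < 2.425 → outlier.
57.6 > 37.425 → outlier.
All remaining values lie within [2.425, 37.425].

1.0, 57.6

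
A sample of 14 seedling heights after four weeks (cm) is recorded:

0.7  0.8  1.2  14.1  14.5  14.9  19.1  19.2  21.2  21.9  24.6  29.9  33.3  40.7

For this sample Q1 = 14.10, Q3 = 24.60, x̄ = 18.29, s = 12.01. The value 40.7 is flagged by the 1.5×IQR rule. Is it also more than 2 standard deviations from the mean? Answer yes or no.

no

z = (40.7 − 18.29) / 12.01 = 1.87.
|z| = 1.87 ≤ 2.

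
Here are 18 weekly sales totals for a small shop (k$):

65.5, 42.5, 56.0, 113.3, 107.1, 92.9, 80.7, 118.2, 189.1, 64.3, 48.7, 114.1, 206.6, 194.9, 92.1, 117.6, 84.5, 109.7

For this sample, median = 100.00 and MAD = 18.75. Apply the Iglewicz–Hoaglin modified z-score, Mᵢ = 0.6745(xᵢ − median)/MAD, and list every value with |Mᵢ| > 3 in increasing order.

|Mᵢ| > 3 ⇔ |xᵢ − 100.00| > 3·18.75/0.6745 = 83.40.
So outliers lie outside [16.60, 183.40].
189.1: M = 3.21 → outlier.
194.9: M = 3.41 → outlier.
206.6: M = 3.83 → outlier.

189.1, 194.9, 206.6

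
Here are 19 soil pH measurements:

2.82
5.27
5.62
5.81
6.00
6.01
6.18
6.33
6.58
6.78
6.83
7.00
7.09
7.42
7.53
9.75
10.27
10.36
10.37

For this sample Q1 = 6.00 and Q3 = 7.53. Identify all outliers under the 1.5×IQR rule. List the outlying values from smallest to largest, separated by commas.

IQR = Q3 − Q1 = 7.53 − 6.00 = 1.53.
Lower fence = Q1 − 1.5·IQR = 6.00 − 2.295 = 3.705.
Upper fence = Q3 + 1.5·IQR = 7.53 + 2.295 = 9.825.
2.82 < 3.705 → outlier.
10.27 > 9.825 → outlier.
10.36 > 9.825 → outlier.
10.37 > 9.825 → outlier.
All remaining values lie within [3.705, 9.825].

2.82, 10.27, 10.36, 10.37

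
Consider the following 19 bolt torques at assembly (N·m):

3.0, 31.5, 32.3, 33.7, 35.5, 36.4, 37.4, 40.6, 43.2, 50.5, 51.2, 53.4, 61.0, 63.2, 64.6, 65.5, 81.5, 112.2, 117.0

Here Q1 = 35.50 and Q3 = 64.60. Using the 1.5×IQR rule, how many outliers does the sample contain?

2

IQR = 29.10; fences at 35.50 − 43.65 = -8.15 and 64.60 + 43.65 = 108.25.
Outside the cutoffs: 112.2, 117.0.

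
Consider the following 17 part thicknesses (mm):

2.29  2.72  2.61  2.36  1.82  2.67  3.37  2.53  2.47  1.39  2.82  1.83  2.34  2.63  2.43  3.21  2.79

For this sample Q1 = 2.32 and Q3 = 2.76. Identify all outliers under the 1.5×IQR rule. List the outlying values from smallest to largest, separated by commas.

1.39

IQR = Q3 − Q1 = 2.76 − 2.32 = 0.44.
Lower fence = Q1 − 1.5·IQR = 2.32 − 0.66 = 1.66.
Upper fence = Q3 + 1.5·IQR = 2.76 + 0.66 = 3.42.
1.39 < 1.66 → outlier.
All remaining values lie within [1.66, 3.42].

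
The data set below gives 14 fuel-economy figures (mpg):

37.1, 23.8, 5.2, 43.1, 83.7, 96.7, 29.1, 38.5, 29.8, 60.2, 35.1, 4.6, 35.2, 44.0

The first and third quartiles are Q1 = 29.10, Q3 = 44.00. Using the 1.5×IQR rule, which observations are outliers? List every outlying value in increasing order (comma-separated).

4.6, 5.2, 83.7, 96.7

IQR = Q3 − Q1 = 44.00 − 29.10 = 14.90.
Lower fence = Q1 − 1.5·IQR = 29.10 − 22.35 = 6.75.
Upper fence = Q3 + 1.5·IQR = 44.00 + 22.35 = 66.35.
4.6 < 6.75 → outlier.
5.2 < 6.75 → outlier.
83.7 > 66.35 → outlier.
96.7 > 66.35 → outlier.
All remaining values lie within [6.75, 66.35].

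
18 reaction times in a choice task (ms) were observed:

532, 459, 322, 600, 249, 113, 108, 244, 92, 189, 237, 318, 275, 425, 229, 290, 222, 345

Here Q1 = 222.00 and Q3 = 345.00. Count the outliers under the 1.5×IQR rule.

IQR = 123.00; fences at 222.00 − 184.50 = 37.50 and 345.00 + 184.50 = 529.50.
Outside the cutoffs: 532, 600.

2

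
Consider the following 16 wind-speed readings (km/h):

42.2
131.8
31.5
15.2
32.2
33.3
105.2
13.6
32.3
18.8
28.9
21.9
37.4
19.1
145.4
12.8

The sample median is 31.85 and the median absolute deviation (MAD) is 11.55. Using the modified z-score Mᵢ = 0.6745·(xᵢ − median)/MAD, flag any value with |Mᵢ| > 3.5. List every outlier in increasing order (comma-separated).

105.2, 131.8, 145.4

|Mᵢ| > 3.5 ⇔ |xᵢ − 31.85| > 3.5·11.55/0.6745 = 59.93.
So outliers lie outside [-28.08, 91.78].
105.2: M = 4.28 → outlier.
131.8: M = 5.84 → outlier.
145.4: M = 6.63 → outlier.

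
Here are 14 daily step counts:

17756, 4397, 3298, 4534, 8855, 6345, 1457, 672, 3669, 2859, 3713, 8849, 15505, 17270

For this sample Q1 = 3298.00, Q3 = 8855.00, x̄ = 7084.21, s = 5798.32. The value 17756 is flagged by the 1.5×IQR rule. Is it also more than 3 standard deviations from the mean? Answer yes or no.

z = (17756 − 7084.21) / 5798.32 = 1.84.
|z| = 1.84 ≤ 3.

no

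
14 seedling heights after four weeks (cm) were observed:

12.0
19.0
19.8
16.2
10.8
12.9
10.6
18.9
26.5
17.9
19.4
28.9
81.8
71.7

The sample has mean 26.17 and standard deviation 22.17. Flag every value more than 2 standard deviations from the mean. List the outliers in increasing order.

71.7, 81.8

Cutoffs at x̄ ± 2s: 26.17 ± 2·22.17 = [-18.17, 70.51].
71.7: z = 2.05, |z| > 2 → outlier.
81.8: z = 2.51, |z| > 2 → outlier.
Every other value lies within [-18.17, 70.51].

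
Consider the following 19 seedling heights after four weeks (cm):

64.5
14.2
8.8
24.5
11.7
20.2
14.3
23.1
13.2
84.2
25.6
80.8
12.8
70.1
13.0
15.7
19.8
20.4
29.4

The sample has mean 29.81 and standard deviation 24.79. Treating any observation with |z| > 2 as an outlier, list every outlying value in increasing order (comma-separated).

Cutoffs at x̄ ± 2s: 29.81 ± 2·24.79 = [-19.77, 79.39].
80.8: z = 2.06, |z| > 2 → outlier.
84.2: z = 2.19, |z| > 2 → outlier.
Every other value lies within [-19.77, 79.39].

80.8, 84.2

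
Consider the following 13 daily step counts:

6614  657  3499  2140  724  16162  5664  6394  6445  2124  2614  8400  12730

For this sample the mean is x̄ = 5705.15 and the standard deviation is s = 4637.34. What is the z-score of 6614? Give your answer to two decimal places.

0.20

z = (6614 − 5705.15) / 4637.34 = 0.20.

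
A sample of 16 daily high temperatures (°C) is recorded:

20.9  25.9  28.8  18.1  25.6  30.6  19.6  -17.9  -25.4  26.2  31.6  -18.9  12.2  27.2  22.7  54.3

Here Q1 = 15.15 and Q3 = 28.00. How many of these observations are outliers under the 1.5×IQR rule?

IQR = 12.85; fences at 15.15 − 19.275 = -4.125 and 28.00 + 19.275 = 47.275.
Outside the cutoffs: -25.4, -18.9, -17.9, 54.3.

4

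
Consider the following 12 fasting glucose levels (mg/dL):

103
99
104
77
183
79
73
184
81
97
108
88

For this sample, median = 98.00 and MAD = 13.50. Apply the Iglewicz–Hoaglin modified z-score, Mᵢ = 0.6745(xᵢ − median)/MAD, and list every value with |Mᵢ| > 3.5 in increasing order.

183, 184

|Mᵢ| > 3.5 ⇔ |xᵢ − 98.00| > 3.5·13.50/0.6745 = 70.05.
So outliers lie outside [27.95, 168.05].
183: M = 4.25 → outlier.
184: M = 4.30 → outlier.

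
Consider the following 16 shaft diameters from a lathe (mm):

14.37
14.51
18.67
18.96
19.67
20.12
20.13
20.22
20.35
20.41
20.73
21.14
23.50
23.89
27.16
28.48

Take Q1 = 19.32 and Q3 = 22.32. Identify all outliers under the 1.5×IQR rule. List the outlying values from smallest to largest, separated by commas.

14.37, 14.51, 27.16, 28.48

IQR = Q3 − Q1 = 22.32 − 19.32 = 3.00.
Lower fence = Q1 − 1.5·IQR = 19.32 − 4.50 = 14.82.
Upper fence = Q3 + 1.5·IQR = 22.32 + 4.50 = 26.82.
14.37 < 14.82 → outlier.
14.51 < 14.82 → outlier.
27.16 > 26.82 → outlier.
28.48 > 26.82 → outlier.
All remaining values lie within [14.82, 26.82].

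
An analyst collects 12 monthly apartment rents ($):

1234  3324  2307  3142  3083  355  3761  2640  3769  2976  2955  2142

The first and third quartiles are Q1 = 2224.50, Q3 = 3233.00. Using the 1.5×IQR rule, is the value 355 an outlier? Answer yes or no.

IQR = Q3 − Q1 = 3233.00 − 2224.50 = 1008.50.
Lower fence = Q1 − 1.5·IQR = 2224.50 − 1512.75 = 711.75.
Upper fence = Q3 + 1.5·IQR = 3233.00 + 1512.75 = 4745.75.
355 lies below the lower fence.

yes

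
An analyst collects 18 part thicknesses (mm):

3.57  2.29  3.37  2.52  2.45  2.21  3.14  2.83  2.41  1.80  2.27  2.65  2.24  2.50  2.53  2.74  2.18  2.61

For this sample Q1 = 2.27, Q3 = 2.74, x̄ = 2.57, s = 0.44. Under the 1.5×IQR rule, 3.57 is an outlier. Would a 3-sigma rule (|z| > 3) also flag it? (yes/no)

no

z = (3.57 − 2.57) / 0.44 = 2.27.
|z| = 2.27 ≤ 3.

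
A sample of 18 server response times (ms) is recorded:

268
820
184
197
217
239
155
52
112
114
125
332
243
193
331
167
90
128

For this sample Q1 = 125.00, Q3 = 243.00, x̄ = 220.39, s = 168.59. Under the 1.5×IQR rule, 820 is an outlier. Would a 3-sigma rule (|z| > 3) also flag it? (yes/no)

z = (820 − 220.39) / 168.59 = 3.56.
|z| = 3.56 > 3.

yes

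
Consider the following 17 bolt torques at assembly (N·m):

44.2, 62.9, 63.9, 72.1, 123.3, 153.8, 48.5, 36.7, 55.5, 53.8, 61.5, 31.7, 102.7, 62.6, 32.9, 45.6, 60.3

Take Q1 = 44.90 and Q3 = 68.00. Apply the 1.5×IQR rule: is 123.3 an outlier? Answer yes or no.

yes

IQR = Q3 − Q1 = 68.00 − 44.90 = 23.10.
Lower fence = Q1 − 1.5·IQR = 44.90 − 34.65 = 10.25.
Upper fence = Q3 + 1.5·IQR = 68.00 + 34.65 = 102.65.
123.3 lies above the upper fence.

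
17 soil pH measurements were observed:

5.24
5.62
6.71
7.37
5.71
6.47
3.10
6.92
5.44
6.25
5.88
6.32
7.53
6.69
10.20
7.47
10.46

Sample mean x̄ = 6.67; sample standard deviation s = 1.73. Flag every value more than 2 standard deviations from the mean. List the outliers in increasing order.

Cutoffs at x̄ ± 2s: 6.67 ± 2·1.73 = [3.21, 10.13].
3.10: z = -2.06, |z| > 2 → outlier.
10.20: z = 2.04, |z| > 2 → outlier.
10.46: z = 2.19, |z| > 2 → outlier.
Every other value lies within [3.21, 10.13].

3.10, 10.20, 10.46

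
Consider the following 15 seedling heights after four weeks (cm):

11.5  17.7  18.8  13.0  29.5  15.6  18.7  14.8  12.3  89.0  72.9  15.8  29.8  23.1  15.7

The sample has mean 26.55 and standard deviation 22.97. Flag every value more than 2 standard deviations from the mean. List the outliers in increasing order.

Cutoffs at x̄ ± 2s: 26.55 ± 2·22.97 = [-19.39, 72.49].
72.9: z = 2.02, |z| > 2 → outlier.
89.0: z = 2.72, |z| > 2 → outlier.
Every other value lies within [-19.39, 72.49].

72.9, 89.0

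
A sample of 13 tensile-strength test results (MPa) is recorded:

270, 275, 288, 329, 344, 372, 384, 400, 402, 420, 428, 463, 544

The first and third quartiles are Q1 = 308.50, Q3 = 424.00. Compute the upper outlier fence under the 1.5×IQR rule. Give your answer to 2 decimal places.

IQR = Q3 − Q1 = 424.00 − 308.50 = 115.50.
Lower fence = Q1 − 1.5·IQR = 308.50 − 173.25 = 135.25.
Upper fence = Q3 + 1.5·IQR = 424.00 + 173.25 = 597.25.

597.25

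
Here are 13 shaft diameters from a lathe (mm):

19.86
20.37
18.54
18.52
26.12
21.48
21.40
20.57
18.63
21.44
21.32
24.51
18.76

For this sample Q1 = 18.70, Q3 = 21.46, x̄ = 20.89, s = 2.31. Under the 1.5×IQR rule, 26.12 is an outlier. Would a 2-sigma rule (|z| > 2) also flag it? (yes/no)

z = (26.12 − 20.89) / 2.31 = 2.26.
|z| = 2.26 > 2.

yes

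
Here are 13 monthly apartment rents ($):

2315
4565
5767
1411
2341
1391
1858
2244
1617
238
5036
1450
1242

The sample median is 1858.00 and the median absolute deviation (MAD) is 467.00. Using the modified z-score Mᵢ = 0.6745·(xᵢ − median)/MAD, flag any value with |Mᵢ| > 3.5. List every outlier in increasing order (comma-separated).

4565, 5036, 5767

|Mᵢ| > 3.5 ⇔ |xᵢ − 1858.00| > 3.5·467.00/0.6745 = 2423.28.
So outliers lie outside [-565.28, 4281.28].
4565: M = 3.91 → outlier.
5036: M = 4.59 → outlier.
5767: M = 5.65 → outlier.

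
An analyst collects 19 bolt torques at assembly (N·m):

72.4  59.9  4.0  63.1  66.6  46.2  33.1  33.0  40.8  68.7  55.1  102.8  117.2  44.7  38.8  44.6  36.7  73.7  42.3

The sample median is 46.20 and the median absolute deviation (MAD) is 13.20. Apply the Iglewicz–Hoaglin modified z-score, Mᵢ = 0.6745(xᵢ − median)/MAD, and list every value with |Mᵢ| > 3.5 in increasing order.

117.2

|Mᵢ| > 3.5 ⇔ |xᵢ − 46.20| > 3.5·13.20/0.6745 = 68.50.
So outliers lie outside [-22.30, 114.70].
117.2: M = 3.63 → outlier.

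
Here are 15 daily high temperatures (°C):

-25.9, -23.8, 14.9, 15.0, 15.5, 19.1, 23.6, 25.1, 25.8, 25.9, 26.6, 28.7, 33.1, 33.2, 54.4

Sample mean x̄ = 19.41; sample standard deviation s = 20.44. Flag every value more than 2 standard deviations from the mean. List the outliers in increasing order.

Cutoffs at x̄ ± 2s: 19.41 ± 2·20.44 = [-21.47, 60.29].
-25.9: z = -2.22, |z| > 2 → outlier.
-23.8: z = -2.11, |z| > 2 → outlier.
Every other value lies within [-21.47, 60.29].

-25.9, -23.8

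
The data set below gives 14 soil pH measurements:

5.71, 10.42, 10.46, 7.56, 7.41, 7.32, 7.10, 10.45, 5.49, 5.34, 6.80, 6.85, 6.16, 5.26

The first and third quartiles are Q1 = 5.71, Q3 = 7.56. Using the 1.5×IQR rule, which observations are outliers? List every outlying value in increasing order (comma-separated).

IQR = Q3 − Q1 = 7.56 − 5.71 = 1.85.
Lower fence = Q1 − 1.5·IQR = 5.71 − 2.775 = 2.935.
Upper fence = Q3 + 1.5·IQR = 7.56 + 2.775 = 10.335.
10.42 > 10.335 → outlier.
10.45 > 10.335 → outlier.
10.46 > 10.335 → outlier.
All remaining values lie within [2.935, 10.335].

10.42, 10.45, 10.46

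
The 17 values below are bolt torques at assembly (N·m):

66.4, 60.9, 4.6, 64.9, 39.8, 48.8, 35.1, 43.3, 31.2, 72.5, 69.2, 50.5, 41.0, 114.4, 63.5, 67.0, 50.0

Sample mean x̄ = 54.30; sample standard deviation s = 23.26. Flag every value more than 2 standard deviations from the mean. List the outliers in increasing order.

4.6, 114.4

Cutoffs at x̄ ± 2s: 54.30 ± 2·23.26 = [7.78, 100.82].
4.6: z = -2.14, |z| > 2 → outlier.
114.4: z = 2.58, |z| > 2 → outlier.
Every other value lies within [7.78, 100.82].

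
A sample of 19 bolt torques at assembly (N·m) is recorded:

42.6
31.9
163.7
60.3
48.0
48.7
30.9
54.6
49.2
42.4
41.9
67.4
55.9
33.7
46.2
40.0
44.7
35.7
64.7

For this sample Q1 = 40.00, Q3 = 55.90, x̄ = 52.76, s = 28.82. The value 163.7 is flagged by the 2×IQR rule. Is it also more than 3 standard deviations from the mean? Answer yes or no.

z = (163.7 − 52.76) / 28.82 = 3.85.
|z| = 3.85 > 3.

yes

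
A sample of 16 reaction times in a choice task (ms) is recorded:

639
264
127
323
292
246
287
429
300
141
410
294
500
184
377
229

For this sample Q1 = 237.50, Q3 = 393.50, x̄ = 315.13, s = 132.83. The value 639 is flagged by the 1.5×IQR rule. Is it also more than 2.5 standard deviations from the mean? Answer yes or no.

z = (639 − 315.13) / 132.83 = 2.44.
|z| = 2.44 ≤ 2.5.

no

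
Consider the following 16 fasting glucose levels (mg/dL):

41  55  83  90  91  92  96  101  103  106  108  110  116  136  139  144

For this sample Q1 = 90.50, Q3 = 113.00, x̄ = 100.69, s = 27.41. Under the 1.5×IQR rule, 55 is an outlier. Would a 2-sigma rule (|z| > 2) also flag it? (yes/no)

no

z = (55 − 100.69) / 27.41 = -1.67.
|z| = 1.67 ≤ 2.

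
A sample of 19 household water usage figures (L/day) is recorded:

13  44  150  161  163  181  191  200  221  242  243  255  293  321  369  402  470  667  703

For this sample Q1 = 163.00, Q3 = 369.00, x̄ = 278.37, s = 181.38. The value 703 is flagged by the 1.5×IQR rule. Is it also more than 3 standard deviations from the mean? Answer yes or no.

z = (703 − 278.37) / 181.38 = 2.34.
|z| = 2.34 ≤ 3.

no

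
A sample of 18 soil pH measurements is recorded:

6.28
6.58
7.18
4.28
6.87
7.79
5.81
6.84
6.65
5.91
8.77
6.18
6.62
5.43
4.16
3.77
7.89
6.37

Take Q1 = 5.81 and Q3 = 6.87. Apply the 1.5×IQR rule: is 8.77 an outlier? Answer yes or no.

yes

IQR = Q3 − Q1 = 6.87 − 5.81 = 1.06.
Lower fence = Q1 − 1.5·IQR = 5.81 − 1.59 = 4.22.
Upper fence = Q3 + 1.5·IQR = 6.87 + 1.59 = 8.46.
8.77 lies above the upper fence.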